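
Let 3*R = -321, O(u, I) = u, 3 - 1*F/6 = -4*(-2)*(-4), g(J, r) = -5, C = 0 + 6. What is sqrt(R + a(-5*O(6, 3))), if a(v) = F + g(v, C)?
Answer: 7*sqrt(2) ≈ 9.8995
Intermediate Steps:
C = 6
F = 210 (F = 18 - 6*(-4*(-2))*(-4) = 18 - 48*(-4) = 18 - 6*(-32) = 18 + 192 = 210)
a(v) = 205 (a(v) = 210 - 5 = 205)
R = -107 (R = (1/3)*(-321) = -107)
sqrt(R + a(-5*O(6, 3))) = sqrt(-107 + 205) = sqrt(98) = 7*sqrt(2)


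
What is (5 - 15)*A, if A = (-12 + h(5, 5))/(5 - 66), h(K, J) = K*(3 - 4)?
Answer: -170/61 ≈ -2.7869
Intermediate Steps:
h(K, J) = -K (h(K, J) = K*(-1) = -K)
A = 17/61 (A = (-12 - 1*5)/(5 - 66) = (-12 - 5)/(-61) = -17*(-1/61) = 17/61 ≈ 0.27869)
(5 - 15)*A = (5 - 15)*(17/61) = -10*17/61 = -170/61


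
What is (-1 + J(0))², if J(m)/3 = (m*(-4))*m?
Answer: 1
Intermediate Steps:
J(m) = -12*m² (J(m) = 3*((m*(-4))*m) = 3*((-4*m)*m) = 3*(-4*m²) = -12*m²)
(-1 + J(0))² = (-1 - 12*0²)² = (-1 - 12*0)² = (-1 + 0)² = (-1)² = 1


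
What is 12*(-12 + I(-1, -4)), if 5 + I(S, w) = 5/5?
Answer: -192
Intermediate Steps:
I(S, w) = -4 (I(S, w) = -5 + 5/5 = -5 + 5*(⅕) = -5 + 1 = -4)
12*(-12 + I(-1, -4)) = 12*(-12 - 4) = 12*(-16) = -192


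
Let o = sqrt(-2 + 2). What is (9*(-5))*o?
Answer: 0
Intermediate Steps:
o = 0 (o = sqrt(0) = 0)
(9*(-5))*o = (9*(-5))*0 = -45*0 = 0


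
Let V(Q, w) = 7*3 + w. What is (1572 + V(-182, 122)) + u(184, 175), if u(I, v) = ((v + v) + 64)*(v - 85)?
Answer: 38975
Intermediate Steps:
V(Q, w) = 21 + w
u(I, v) = (-85 + v)*(64 + 2*v) (u(I, v) = (2*v + 64)*(-85 + v) = (64 + 2*v)*(-85 + v) = (-85 + v)*(64 + 2*v))
(1572 + V(-182, 122)) + u(184, 175) = (1572 + (21 + 122)) + (-5440 - 106*175 + 2*175²) = (1572 + 143) + (-5440 - 18550 + 2*30625) = 1715 + (-5440 - 18550 + 61250) = 1715 + 37260 = 38975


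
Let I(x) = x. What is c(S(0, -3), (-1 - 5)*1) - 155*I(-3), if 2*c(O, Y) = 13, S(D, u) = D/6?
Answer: 943/2 ≈ 471.50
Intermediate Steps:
S(D, u) = D/6 (S(D, u) = D*(⅙) = D/6)
c(O, Y) = 13/2 (c(O, Y) = (½)*13 = 13/2)
c(S(0, -3), (-1 - 5)*1) - 155*I(-3) = 13/2 - 155*(-3) = 13/2 + 465 = 943/2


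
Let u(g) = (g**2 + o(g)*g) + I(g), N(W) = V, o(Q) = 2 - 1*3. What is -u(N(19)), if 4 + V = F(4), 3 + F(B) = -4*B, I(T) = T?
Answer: -529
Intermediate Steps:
F(B) = -3 - 4*B
o(Q) = -1 (o(Q) = 2 - 3 = -1)
V = -23 (V = -4 + (-3 - 4*4) = -4 + (-3 - 16) = -4 - 19 = -23)
N(W) = -23
u(g) = g**2 (u(g) = (g**2 - g) + g = g**2)
-u(N(19)) = -1*(-23)**2 = -1*529 = -529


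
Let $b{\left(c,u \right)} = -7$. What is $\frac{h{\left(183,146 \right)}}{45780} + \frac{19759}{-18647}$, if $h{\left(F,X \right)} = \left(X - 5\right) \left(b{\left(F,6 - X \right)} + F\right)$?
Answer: $- \frac{36818589}{71138305} \approx -0.51756$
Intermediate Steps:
$h{\left(F,X \right)} = \left(-7 + F\right) \left(-5 + X\right)$ ($h{\left(F,X \right)} = \left(X - 5\right) \left(-7 + F\right) = \left(-5 + X\right) \left(-7 + F\right) = \left(-7 + F\right) \left(-5 + X\right)$)
$\frac{h{\left(183,146 \right)}}{45780} + \frac{19759}{-18647} = \frac{35 - 1022 - 915 + 183 \cdot 146}{45780} + \frac{19759}{-18647} = \left(35 - 1022 - 915 + 26718\right) \frac{1}{45780} + 19759 \left(- \frac{1}{18647}\right) = 24816 \cdot \frac{1}{45780} - \frac{19759}{18647} = \frac{2068}{3815} - \frac{19759}{18647} = - \frac{36818589}{71138305}$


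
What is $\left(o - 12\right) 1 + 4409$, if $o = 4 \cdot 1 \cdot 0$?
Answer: $4397$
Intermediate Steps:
$o = 0$ ($o = 4 \cdot 0 = 0$)
$\left(o - 12\right) 1 + 4409 = \left(0 - 12\right) 1 + 4409 = \left(-12\right) 1 + 4409 = -12 + 4409 = 4397$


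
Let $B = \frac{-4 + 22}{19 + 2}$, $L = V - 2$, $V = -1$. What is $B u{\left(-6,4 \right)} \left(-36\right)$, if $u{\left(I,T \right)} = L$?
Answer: $\frac{648}{7} \approx 92.571$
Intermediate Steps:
$L = -3$ ($L = -1 - 2 = -3$)
$u{\left(I,T \right)} = -3$
$B = \frac{6}{7}$ ($B = \frac{18}{21} = 18 \cdot \frac{1}{21} = \frac{6}{7} \approx 0.85714$)
$B u{\left(-6,4 \right)} \left(-36\right) = \frac{6}{7} \left(-3\right) \left(-36\right) = \left(- \frac{18}{7}\right) \left(-36\right) = \frac{648}{7}$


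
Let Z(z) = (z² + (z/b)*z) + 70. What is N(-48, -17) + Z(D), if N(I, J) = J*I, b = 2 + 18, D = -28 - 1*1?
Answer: 35381/20 ≈ 1769.1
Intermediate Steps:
D = -29 (D = -28 - 1 = -29)
b = 20
N(I, J) = I*J
Z(z) = 70 + 21*z²/20 (Z(z) = (z² + (z/20)*z) + 70 = (z² + z²/20) + 70 = 21*z²/20 + 70 = 70 + 21*z²/20)
N(-48, -17) + Z(D) = -48*(-17) + (70 + (21/20)*(-29)²) = 816 + (70 + (21/20)*841) = 816 + (70 + 17661/20) = 816 + 19061/20 = 35381/20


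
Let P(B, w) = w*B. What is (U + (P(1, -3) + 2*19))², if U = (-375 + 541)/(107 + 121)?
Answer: 16589329/12996 ≈ 1276.5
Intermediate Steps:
P(B, w) = B*w
U = 83/114 (U = 166/228 = 166*(1/228) = 83/114 ≈ 0.72807)
(U + (P(1, -3) + 2*19))² = (83/114 + (1*(-3) + 2*19))² = (83/114 + (-3 + 38))² = (83/114 + 35)² = (4073/114)² = 16589329/12996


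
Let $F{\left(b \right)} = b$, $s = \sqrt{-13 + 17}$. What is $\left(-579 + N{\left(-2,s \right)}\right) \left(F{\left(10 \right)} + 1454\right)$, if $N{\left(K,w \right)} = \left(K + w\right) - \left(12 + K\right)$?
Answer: $-862296$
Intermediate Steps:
$s = 2$ ($s = \sqrt{4} = 2$)
$N{\left(K,w \right)} = -12 + w$ ($N{\left(K,w \right)} = \left(K + w\right) - \left(12 + K\right) = -12 + w$)
$\left(-579 + N{\left(-2,s \right)}\right) \left(F{\left(10 \right)} + 1454\right) = \left(-579 + \left(-12 + 2\right)\right) \left(10 + 1454\right) = \left(-579 - 10\right) 1464 = \left(-589\right) 1464 = -862296$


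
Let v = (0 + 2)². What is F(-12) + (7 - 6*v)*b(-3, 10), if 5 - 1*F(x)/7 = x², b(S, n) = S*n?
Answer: -463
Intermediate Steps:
F(x) = 35 - 7*x²
v = 4 (v = 2² = 4)
F(-12) + (7 - 6*v)*b(-3, 10) = (35 - 7*(-12)²) + (7 - 6*4)*(-3*10) = (35 - 7*144) + (7 - 24)*(-30) = (35 - 1008) - 17*(-30) = -973 + 510 = -463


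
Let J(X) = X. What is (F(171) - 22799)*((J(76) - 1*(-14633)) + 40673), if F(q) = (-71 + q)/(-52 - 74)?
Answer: -79549984834/63 ≈ -1.2627e+9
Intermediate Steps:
F(q) = 71/126 - q/126 (F(q) = (-71 + q)/(-126) = (-71 + q)*(-1/126) = 71/126 - q/126)
(F(171) - 22799)*((J(76) - 1*(-14633)) + 40673) = ((71/126 - 1/126*171) - 22799)*((76 - 1*(-14633)) + 40673) = ((71/126 - 19/14) - 22799)*((76 + 14633) + 40673) = (-50/63 - 22799)*(14709 + 40673) = -1436387/63*55382 = -79549984834/63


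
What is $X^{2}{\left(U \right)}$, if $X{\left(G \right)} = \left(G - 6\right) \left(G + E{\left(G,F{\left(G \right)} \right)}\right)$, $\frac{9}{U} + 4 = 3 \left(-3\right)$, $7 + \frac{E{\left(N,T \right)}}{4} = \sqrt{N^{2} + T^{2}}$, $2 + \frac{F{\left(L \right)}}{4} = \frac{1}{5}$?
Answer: $\frac{53096603121}{714025} - \frac{203273064 \sqrt{2729}}{142805} \approx 2.591$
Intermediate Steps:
$F{\left(L \right)} = - \frac{36}{5}$ ($F{\left(L \right)} = -8 + \frac{4}{5} = - \frac{36}{5}$)
$E{\left(N,T \right)} = -28 + 4 \sqrt{N^{2} + T^{2}}$
$U = - \frac{9}{13}$ ($U = \frac{9}{-4 + 3 \left(-3\right)} = \frac{9}{-4 - 9} = \frac{9}{-13} = 9 \left(- \frac{1}{13}\right) = - \frac{9}{13} \approx -0.69231$)
$X{\left(G \right)} = \left(-6 + G\right) \left(-28 + G + 4 \sqrt{\frac{1296}{25} + G^{2}}\right)$ ($X{\left(G \right)} = \left(G - 6\right) \left(G + \left(-28 + 4 \sqrt{G^{2} + \left(- \frac{36}{5}\right)^{2}}\right)\right) = \left(-6 + G\right) \left(G + \left(-28 + 4 \sqrt{G^{2} + \frac{1296}{25}}\right)\right) = \left(-6 + G\right) \left(G + \left(-28 + 4 \sqrt{\frac{1296}{25} + G^{2}}\right)\right) = \left(-6 + G\right) \left(-28 + G + 4 \sqrt{\frac{1296}{25} + G^{2}}\right)$)
$X^{2}{\left(U \right)} = \left(168 + \left(- \frac{9}{13}\right)^{2} - - \frac{306}{13} - \frac{24 \sqrt{1296 + 25 \left(- \frac{9}{13}\right)^{2}}}{5} + \frac{4}{5} \left(- \frac{9}{13}\right) \sqrt{1296 + 25 \left(- \frac{9}{13}\right)^{2}}\right)^{2} = \left(168 + \frac{81}{169} + \frac{306}{13} - \frac{24 \sqrt{1296 + 25 \cdot \frac{81}{169}}}{5} + \frac{4}{5} \left(- \frac{9}{13}\right) \sqrt{1296 + 25 \cdot \frac{81}{169}}\right)^{2} = \left(168 + \frac{81}{169} + \frac{306}{13} - \frac{24 \sqrt{1296 + \frac{2025}{169}}}{5} + \frac{4}{5} \left(- \frac{9}{13}\right) \sqrt{1296 + \frac{2025}{169}}\right)^{2} = \left(168 + \frac{81}{169} + \frac{306}{13} - \frac{24 \sqrt{\frac{221049}{169}}}{5} + \frac{4}{5} \left(- \frac{9}{13}\right) \sqrt{\frac{221049}{169}}\right)^{2} = \left(168 + \frac{81}{169} + \frac{306}{13} - \frac{24 \frac{9 \sqrt{2729}}{13}}{5} + \frac{4}{5} \left(- \frac{9}{13}\right) \frac{9 \sqrt{2729}}{13}\right)^{2} = \left(168 + \frac{81}{169} + \frac{306}{13} - \frac{216 \sqrt{2729}}{65} - \frac{324 \sqrt{2729}}{845}\right)^{2} = \left(\frac{32451}{169} - \frac{3132 \sqrt{2729}}{845}\right)^{2}$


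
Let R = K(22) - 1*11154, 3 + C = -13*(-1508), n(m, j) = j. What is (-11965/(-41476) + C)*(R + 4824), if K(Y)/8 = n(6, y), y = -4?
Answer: -2586099053421/20738 ≈ -1.2470e+8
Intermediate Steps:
K(Y) = -32 (K(Y) = 8*(-4) = -32)
C = 19601 (C = -3 - 13*(-1508) = -3 + 19604 = 19601)
R = -11186 (R = -32 - 1*11154 = -32 - 11154 = -11186)
(-11965/(-41476) + C)*(R + 4824) = (-11965/(-41476) + 19601)*(-11186 + 4824) = (-11965*(-1/41476) + 19601)*(-6362) = (11965/41476 + 19601)*(-6362) = (812983041/41476)*(-6362) = -2586099053421/20738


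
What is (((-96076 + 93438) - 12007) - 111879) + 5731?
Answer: -120793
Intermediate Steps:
(((-96076 + 93438) - 12007) - 111879) + 5731 = ((-2638 - 12007) - 111879) + 5731 = (-14645 - 111879) + 5731 = -126524 + 5731 = -120793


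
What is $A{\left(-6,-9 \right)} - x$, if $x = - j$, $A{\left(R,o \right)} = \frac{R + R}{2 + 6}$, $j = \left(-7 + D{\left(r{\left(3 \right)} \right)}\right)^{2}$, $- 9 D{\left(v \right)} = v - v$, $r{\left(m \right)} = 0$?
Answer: $\frac{95}{2} \approx 47.5$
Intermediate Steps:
$D{\left(v \right)} = 0$ ($D{\left(v \right)} = - \frac{v - v}{9} = \left(- \frac{1}{9}\right) 0 = 0$)
$j = 49$ ($j = \left(-7 + 0\right)^{2} = \left(-7\right)^{2} = 49$)
$A{\left(R,o \right)} = \frac{R}{4}$ ($A{\left(R,o \right)} = \frac{2 R}{8} = 2 R \frac{1}{8} = \frac{R}{4}$)
$x = -49$ ($x = \left(-1\right) 49 = -49$)
$A{\left(-6,-9 \right)} - x = \frac{1}{4} \left(-6\right) - -49 = - \frac{3}{2} + 49 = \frac{95}{2}$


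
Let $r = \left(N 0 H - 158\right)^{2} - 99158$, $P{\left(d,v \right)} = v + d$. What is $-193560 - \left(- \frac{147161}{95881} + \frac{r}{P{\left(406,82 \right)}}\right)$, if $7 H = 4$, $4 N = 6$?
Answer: $- \frac{4524736427099}{23394964} \approx -1.9341 \cdot 10^{5}$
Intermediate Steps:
$N = \frac{3}{2}$ ($N = \frac{1}{4} \cdot 6 = \frac{3}{2} \approx 1.5$)
$H = \frac{4}{7}$ ($H = \frac{1}{7} \cdot 4 = \frac{4}{7} \approx 0.57143$)
$P{\left(d,v \right)} = d + v$
$r = -74194$ ($r = \left(\frac{3}{2} \cdot 0 \cdot \frac{4}{7} - 158\right)^{2} - 99158 = \left(0 \cdot \frac{4}{7} - 158\right)^{2} - 99158 = \left(0 - 158\right)^{2} - 99158 = \left(-158\right)^{2} - 99158 = 24964 - 99158 = -74194$)
$-193560 - \left(- \frac{147161}{95881} + \frac{r}{P{\left(406,82 \right)}}\right) = -193560 - \left(- \frac{147161}{95881} - \frac{74194}{406 + 82}\right) = -193560 - \left(\left(-147161\right) \frac{1}{95881} - \frac{74194}{488}\right) = -193560 - \left(- \frac{147161}{95881} - \frac{37097}{244}\right) = -193560 - - \frac{3592804741}{23394964} = -193560 + \frac{3592804741}{23394964} = - \frac{4524736427099}{23394964}$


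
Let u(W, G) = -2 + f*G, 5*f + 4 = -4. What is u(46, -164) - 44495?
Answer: -221173/5 ≈ -44235.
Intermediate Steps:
f = -8/5 (f = -⅘ + (⅕)*(-4) = -⅘ - ⅘ = -8/5 ≈ -1.6000)
u(W, G) = -2 - 8*G/5
u(46, -164) - 44495 = (-2 - 8/5*(-164)) - 44495 = (-2 + 1312/5) - 44495 = 1302/5 - 44495 = -221173/5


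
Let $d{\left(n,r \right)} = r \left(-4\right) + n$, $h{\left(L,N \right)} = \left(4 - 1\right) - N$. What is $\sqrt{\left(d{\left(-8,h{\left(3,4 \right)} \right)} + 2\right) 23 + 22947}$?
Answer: $\sqrt{22901} \approx 151.33$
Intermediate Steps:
$h{\left(L,N \right)} = 3 - N$ ($h{\left(L,N \right)} = \left(4 - 1\right) - N = 3 - N$)
$d{\left(n,r \right)} = n - 4 r$ ($d{\left(n,r \right)} = - 4 r + n = n - 4 r$)
$\sqrt{\left(d{\left(-8,h{\left(3,4 \right)} \right)} + 2\right) 23 + 22947} = \sqrt{\left(\left(-8 - 4 \left(3 - 4\right)\right) + 2\right) 23 + 22947} = \sqrt{\left(\left(-8 - -4\right) + 2\right) 23 + 22947} = \sqrt{\left(\left(-8 + 4\right) + 2\right) 23 + 22947} = \sqrt{\left(-4 + 2\right) 23 + 22947} = \sqrt{\left(-2\right) 23 + 22947} = \sqrt{-46 + 22947} = \sqrt{22901}$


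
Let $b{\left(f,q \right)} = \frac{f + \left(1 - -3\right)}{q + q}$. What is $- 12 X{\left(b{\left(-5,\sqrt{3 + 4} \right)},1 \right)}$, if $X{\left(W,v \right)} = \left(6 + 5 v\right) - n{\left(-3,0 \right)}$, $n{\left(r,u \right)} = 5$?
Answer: $-72$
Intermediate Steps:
$b{\left(f,q \right)} = \frac{4 + f}{2 q}$ ($b{\left(f,q \right)} = \frac{f + \left(1 + 3\right)}{2 q} = \left(f + 4\right) \frac{1}{2 q} = \left(4 + f\right) \frac{1}{2 q} = \frac{4 + f}{2 q}$)
$X{\left(W,v \right)} = 1 + 5 v$ ($X{\left(W,v \right)} = \left(6 + 5 v\right) - 5 = 1 + 5 v$)
$- 12 X{\left(b{\left(-5,\sqrt{3 + 4} \right)},1 \right)} = - 12 \left(1 + 5 \cdot 1\right) = - 12 \left(1 + 5\right) = \left(-12\right) 6 = -72$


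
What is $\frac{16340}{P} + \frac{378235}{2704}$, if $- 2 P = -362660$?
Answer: $\frac{527919507}{3771664} \approx 139.97$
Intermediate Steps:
$P = 181330$ ($P = \left(- \frac{1}{2}\right) \left(-362660\right) = 181330$)
$\frac{16340}{P} + \frac{378235}{2704} = \frac{16340}{181330} + \frac{378235}{2704} = 16340 \cdot \frac{1}{181330} + 378235 \cdot \frac{1}{2704} = \frac{1634}{18133} + \frac{29095}{208} = \frac{527919507}{3771664}$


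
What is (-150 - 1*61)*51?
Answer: -10761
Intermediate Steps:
(-150 - 1*61)*51 = (-150 - 61)*51 = -211*51 = -10761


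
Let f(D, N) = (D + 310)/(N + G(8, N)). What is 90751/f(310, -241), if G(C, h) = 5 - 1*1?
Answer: -21507987/620 ≈ -34690.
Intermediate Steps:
G(C, h) = 4 (G(C, h) = 5 - 1 = 4)
f(D, N) = (310 + D)/(4 + N) (f(D, N) = (D + 310)/(N + 4) = (310 + D)/(4 + N))
90751/f(310, -241) = 90751/(((310 + 310)/(4 - 241))) = 90751/((620/(-237))) = 90751/((-1/237*620)) = 90751/(-620/237) = 90751*(-237/620) = -21507987/620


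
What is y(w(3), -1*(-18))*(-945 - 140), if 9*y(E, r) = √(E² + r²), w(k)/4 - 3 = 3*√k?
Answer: -2170*√(25 + 8*√3)/3 ≈ -4508.9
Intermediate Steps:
w(k) = 12 + 12*√k (w(k) = 12 + 4*(3*√k) = 12 + 12*√k)
y(E, r) = √(E² + r²)/9
y(w(3), -1*(-18))*(-945 - 140) = (√((12 + 12*√3)² + (-1*(-18))²)/9)*(-945 - 140) = (√((12 + 12*√3)² + 18²)/9)*(-1085) = (√((12 + 12*√3)² + 324)/9)*(-1085) = (√(324 + (12 + 12*√3)²)/9)*(-1085) = -1085*√(324 + (12 + 12*√3)²)/9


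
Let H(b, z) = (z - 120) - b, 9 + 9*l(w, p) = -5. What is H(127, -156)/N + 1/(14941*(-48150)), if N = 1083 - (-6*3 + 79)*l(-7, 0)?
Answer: -2609296997651/7626456399150 ≈ -0.34214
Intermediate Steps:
l(w, p) = -14/9 (l(w, p) = -1 + (⅑)*(-5) = -1 - 5/9 = -14/9)
H(b, z) = -120 + z - b (H(b, z) = (-120 + z) - b = -120 + z - b)
N = 10601/9 (N = 1083 - (-6*3 + 79)*(-14)/9 = 1083 - (-18 + 79)*(-14)/9 = 1083 - 61*(-14)/9 = 1083 - 1*(-854/9) = 1083 + 854/9 = 10601/9 ≈ 1177.9)
H(127, -156)/N + 1/(14941*(-48150)) = (-120 - 156 - 1*127)/(10601/9) + 1/(14941*(-48150)) = (-120 - 156 - 127)*(9/10601) + (1/14941)*(-1/48150) = -403*9/10601 - 1/719409150 = -3627/10601 - 1/719409150 = -2609296997651/7626456399150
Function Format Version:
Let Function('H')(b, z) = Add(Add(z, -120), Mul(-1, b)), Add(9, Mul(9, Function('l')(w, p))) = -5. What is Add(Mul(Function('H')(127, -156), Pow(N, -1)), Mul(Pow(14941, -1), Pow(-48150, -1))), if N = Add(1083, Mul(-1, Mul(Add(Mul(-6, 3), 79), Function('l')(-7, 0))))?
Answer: Rational(-2609296997651, 7626456399150) ≈ -0.34214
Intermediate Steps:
Function('l')(w, p) = Rational(-14, 9) (Function('l')(w, p) = Add(-1, Mul(Rational(1, 9), -5)) = Add(-1, Rational(-5, 9)) = Rational(-14, 9))
Function('H')(b, z) = Add(-120, z, Mul(-1, b)) (Function('H')(b, z) = Add(Add(-120, z), Mul(-1, b)) = Add(-120, z, Mul(-1, b)))
N = Rational(10601, 9) (N = Add(1083, Mul(-1, Mul(Add(Mul(-6, 3), 79), Rational(-14, 9)))) = Add(1083, Mul(-1, Mul(Add(-18, 79), Rational(-14, 9)))) = Add(1083, Mul(-1, Mul(61, Rational(-14, 9)))) = Add(1083, Mul(-1, Rational(-854, 9))) = Add(1083, Rational(854, 9)) = Rational(10601, 9) ≈ 1177.9)
Add(Mul(Function('H')(127, -156), Pow(N, -1)), Mul(Pow(14941, -1), Pow(-48150, -1))) = Add(Mul(Add(-120, -156, Mul(-1, 127)), Pow(Rational(10601, 9), -1)), Mul(Pow(14941, -1), Pow(-48150, -1))) = Add(Mul(Add(-120, -156, -127), Rational(9, 10601)), Mul(Rational(1, 14941), Rational(-1, 48150))) = Add(Mul(-403, Rational(9, 10601)), Rational(-1, 719409150)) = Add(Rational(-3627, 10601), Rational(-1, 719409150)) = Rational(-2609296997651, 7626456399150)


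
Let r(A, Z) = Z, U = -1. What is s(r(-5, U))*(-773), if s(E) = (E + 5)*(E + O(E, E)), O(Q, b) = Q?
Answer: 6184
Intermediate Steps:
s(E) = 2*E*(5 + E) (s(E) = (E + 5)*(E + E) = (5 + E)*(2*E) = 2*E*(5 + E))
s(r(-5, U))*(-773) = (2*(-1)*(5 - 1))*(-773) = (2*(-1)*4)*(-773) = -8*(-773) = 6184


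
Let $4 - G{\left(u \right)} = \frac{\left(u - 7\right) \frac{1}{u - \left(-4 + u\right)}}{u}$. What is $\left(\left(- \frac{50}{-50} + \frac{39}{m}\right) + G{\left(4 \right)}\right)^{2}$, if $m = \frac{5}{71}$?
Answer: $\frac{1999788961}{6400} \approx 3.1247 \cdot 10^{5}$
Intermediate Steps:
$m = \frac{5}{71}$ ($m = 5 \cdot \frac{1}{71} = \frac{5}{71} \approx 0.070423$)
$G{\left(u \right)} = 4 - \frac{- \frac{7}{4} + \frac{u}{4}}{u}$ ($G{\left(u \right)} = 4 - \frac{\left(u - 7\right) \frac{1}{u - \left(-4 + u\right)}}{u} = 4 - \frac{\left(-7 + u\right) \frac{1}{4}}{u} = 4 - \frac{- \frac{7}{4} + \frac{u}{4}}{u}$)
$\left(\left(- \frac{50}{-50} + \frac{39}{m}\right) + G{\left(4 \right)}\right)^{2} = \left(\left(- \frac{50}{-50} + \frac{39}{\frac{5}{71}}\right) + \frac{7 + 15 \cdot 4}{4 \cdot 4}\right)^{2} = \left(\left(\left(-50\right) \left(- \frac{1}{50}\right) + 39 \cdot \frac{71}{5}\right) + \frac{1}{4} \cdot \frac{1}{4} \left(7 + 60\right)\right)^{2} = \left(\left(1 + \frac{2769}{5}\right) + \frac{1}{4} \cdot \frac{1}{4} \cdot 67\right)^{2} = \left(\frac{2774}{5} + \frac{67}{16}\right)^{2} = \left(\frac{44719}{80}\right)^{2} = \frac{1999788961}{6400}$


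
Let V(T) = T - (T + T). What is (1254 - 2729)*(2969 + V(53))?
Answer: -4301100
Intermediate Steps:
V(T) = -T (V(T) = T - 2*T = -T)
(1254 - 2729)*(2969 + V(53)) = (1254 - 2729)*(2969 - 1*53) = -1475*(2969 - 53) = -1475*2916 = -4301100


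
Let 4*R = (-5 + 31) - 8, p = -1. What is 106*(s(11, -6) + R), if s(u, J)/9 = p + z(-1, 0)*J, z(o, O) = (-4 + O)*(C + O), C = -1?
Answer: -23373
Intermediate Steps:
R = 9/2 (R = ((-5 + 31) - 8)/4 = (26 - 8)/4 = (¼)*18 = 9/2 ≈ 4.5000)
z(o, O) = (-1 + O)*(-4 + O) (z(o, O) = (-4 + O)*(-1 + O) = (-1 + O)*(-4 + O))
s(u, J) = -9 + 36*J (s(u, J) = 9*(-1 + (4 + 0² - 5*0)*J) = 9*(-1 + (4 + 0 + 0)*J) = 9*(-1 + 4*J) = -9 + 36*J)
106*(s(11, -6) + R) = 106*((-9 + 36*(-6)) + 9/2) = 106*((-9 - 216) + 9/2) = 106*(-225 + 9/2) = 106*(-441/2) = -23373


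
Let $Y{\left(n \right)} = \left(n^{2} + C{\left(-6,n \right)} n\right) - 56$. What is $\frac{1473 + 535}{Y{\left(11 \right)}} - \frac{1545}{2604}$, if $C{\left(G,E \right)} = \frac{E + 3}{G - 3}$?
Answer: $\frac{15464531}{374108} \approx 41.337$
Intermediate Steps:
$C{\left(G,E \right)} = \frac{3 + E}{-3 + G}$
$Y{\left(n \right)} = -56 + n^{2} + n \left(- \frac{1}{3} - \frac{n}{9}\right)$ ($Y{\left(n \right)} = \left(n^{2} + \frac{3 + n}{-3 - 6} n\right) - 56 = \left(n^{2} + \frac{3 + n}{-9} n\right) - 56 = \left(n^{2} + - \frac{3 + n}{9} n\right) - 56 = \left(n^{2} + \left(- \frac{1}{3} - \frac{n}{9}\right) n\right) - 56 = \left(n^{2} + n \left(- \frac{1}{3} - \frac{n}{9}\right)\right) - 56 = -56 + n^{2} + n \left(- \frac{1}{3} - \frac{n}{9}\right)$)
$\frac{1473 + 535}{Y{\left(11 \right)}} - \frac{1545}{2604} = \frac{1473 + 535}{-56 - \frac{11}{3} + \frac{8 \cdot 11^{2}}{9}} - \frac{1545}{2604} = \frac{2008}{-56 - \frac{11}{3} + \frac{8}{9} \cdot 121} - \frac{515}{868} = \frac{2008}{-56 - \frac{11}{3} + \frac{968}{9}} - \frac{515}{868} = \frac{2008}{\frac{431}{9}} - \frac{515}{868} = 2008 \cdot \frac{9}{431} - \frac{515}{868} = \frac{18072}{431} - \frac{515}{868} = \frac{15464531}{374108}$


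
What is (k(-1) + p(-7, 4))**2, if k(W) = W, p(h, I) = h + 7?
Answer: 1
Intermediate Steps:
p(h, I) = 7 + h
(k(-1) + p(-7, 4))**2 = (-1 + (7 - 7))**2 = (-1 + 0)**2 = (-1)**2 = 1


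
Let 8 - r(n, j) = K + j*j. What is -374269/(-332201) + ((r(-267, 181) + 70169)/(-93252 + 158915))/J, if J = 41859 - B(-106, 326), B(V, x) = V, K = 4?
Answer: 1031328545990667/915395733046795 ≈ 1.1266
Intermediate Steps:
r(n, j) = 4 - j**2 (r(n, j) = 8 - (4 + j*j) = 8 - (4 + j**2) = 8 + (-4 - j**2) = 4 - j**2)
J = 41965 (J = 41859 - 1*(-106) = 41859 + 106 = 41965)
-374269/(-332201) + ((r(-267, 181) + 70169)/(-93252 + 158915))/J = -374269/(-332201) + (((4 - 1*181**2) + 70169)/(-93252 + 158915))/41965 = -374269*(-1/332201) + (((4 - 1*32761) + 70169)/65663)*(1/41965) = 374269/332201 + (((4 - 32761) + 70169)*(1/65663))*(1/41965) = 374269/332201 + ((-32757 + 70169)*(1/65663))*(1/41965) = 374269/332201 + (37412*(1/65663))*(1/41965) = 374269/332201 + (37412/65663)*(1/41965) = 374269/332201 + 37412/2755547795 = 1031328545990667/915395733046795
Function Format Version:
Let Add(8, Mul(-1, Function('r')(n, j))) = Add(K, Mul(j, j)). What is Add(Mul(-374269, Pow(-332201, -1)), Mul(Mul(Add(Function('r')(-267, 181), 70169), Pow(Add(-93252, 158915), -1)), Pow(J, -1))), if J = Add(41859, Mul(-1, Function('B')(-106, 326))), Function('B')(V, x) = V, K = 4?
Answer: Rational(1031328545990667, 915395733046795) ≈ 1.1266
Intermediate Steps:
Function('r')(n, j) = Add(4, Mul(-1, Pow(j, 2))) (Function('r')(n, j) = Add(8, Mul(-1, Add(4, Mul(j, j)))) = Add(8, Mul(-1, Add(4, Pow(j, 2)))) = Add(8, Add(-4, Mul(-1, Pow(j, 2)))) = Add(4, Mul(-1, Pow(j, 2))))
J = 41965 (J = Add(41859, Mul(-1, -106)) = Add(41859, 106) = 41965)
Add(Mul(-374269, Pow(-332201, -1)), Mul(Mul(Add(Function('r')(-267, 181), 70169), Pow(Add(-93252, 158915), -1)), Pow(J, -1))) = Add(Mul(-374269, Pow(-332201, -1)), Mul(Mul(Add(Add(4, Mul(-1, Pow(181, 2))), 70169), Pow(Add(-93252, 158915), -1)), Pow(41965, -1))) = Add(Mul(-374269, Rational(-1, 332201)), Mul(Mul(Add(Add(4, Mul(-1, 32761)), 70169), Pow(65663, -1)), Rational(1, 41965))) = Add(Rational(374269, 332201), Mul(Mul(Add(Add(4, -32761), 70169), Rational(1, 65663)), Rational(1, 41965))) = Add(Rational(374269, 332201), Mul(Mul(Add(-32757, 70169), Rational(1, 65663)), Rational(1, 41965))) = Add(Rational(374269, 332201), Mul(Mul(37412, Rational(1, 65663)), Rational(1, 41965))) = Add(Rational(374269, 332201), Mul(Rational(37412, 65663), Rational(1, 41965))) = Add(Rational(374269, 332201), Rational(37412, 2755547795)) = Rational(1031328545990667, 915395733046795)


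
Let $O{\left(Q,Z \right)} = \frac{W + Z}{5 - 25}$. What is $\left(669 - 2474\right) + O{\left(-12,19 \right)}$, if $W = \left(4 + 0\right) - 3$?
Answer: $-1806$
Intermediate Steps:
$W = 1$ ($W = 4 - 3 = 1$)
$O{\left(Q,Z \right)} = - \frac{1}{20} - \frac{Z}{20}$ ($O{\left(Q,Z \right)} = \frac{1 + Z}{5 - 25} = \frac{1 + Z}{-20} = \left(1 + Z\right) \left(- \frac{1}{20}\right) = - \frac{1}{20} - \frac{Z}{20}$)
$\left(669 - 2474\right) + O{\left(-12,19 \right)} = \left(669 - 2474\right) - 1 = -1805 - 1 = -1806$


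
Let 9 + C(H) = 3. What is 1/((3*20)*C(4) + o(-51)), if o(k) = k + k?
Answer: -1/462 ≈ -0.0021645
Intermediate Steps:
C(H) = -6 (C(H) = -9 + 3 = -6)
o(k) = 2*k
1/((3*20)*C(4) + o(-51)) = 1/((3*20)*(-6) + 2*(-51)) = 1/(60*(-6) - 102) = 1/(-360 - 102) = 1/(-462) = -1/462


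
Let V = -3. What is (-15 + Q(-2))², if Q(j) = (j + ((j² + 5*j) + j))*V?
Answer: 225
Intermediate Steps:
Q(j) = -21*j - 3*j² (Q(j) = (j + ((j² + 5*j) + j))*(-3) = (j + (j² + 6*j))*(-3) = (j² + 7*j)*(-3) = -21*j - 3*j²)
(-15 + Q(-2))² = (-15 - 3*(-2)*(7 - 2))² = (-15 - 3*(-2)*5)² = (-15 + 30)² = 15² = 225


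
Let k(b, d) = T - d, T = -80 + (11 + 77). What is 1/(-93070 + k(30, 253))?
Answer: -1/93315 ≈ -1.0716e-5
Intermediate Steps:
T = 8 (T = -80 + 88 = 8)
k(b, d) = 8 - d
1/(-93070 + k(30, 253)) = 1/(-93070 + (8 - 1*253)) = 1/(-93070 + (8 - 253)) = 1/(-93070 - 245) = 1/(-93315) = -1/93315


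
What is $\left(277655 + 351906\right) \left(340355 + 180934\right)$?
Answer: $328183224129$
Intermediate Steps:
$\left(277655 + 351906\right) \left(340355 + 180934\right) = 629561 \cdot 521289 = 328183224129$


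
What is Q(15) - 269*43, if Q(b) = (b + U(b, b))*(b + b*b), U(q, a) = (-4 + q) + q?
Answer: -1727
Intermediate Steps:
U(q, a) = -4 + 2*q
Q(b) = (-4 + 3*b)*(b + b**2) (Q(b) = (b + (-4 + 2*b))*(b + b*b) = (-4 + 3*b)*(b + b**2))
Q(15) - 269*43 = 15*(-4 - 1*15 + 3*15**2) - 269*43 = 15*(-4 - 15 + 3*225) - 11567 = 15*(-4 - 15 + 675) - 11567 = 15*656 - 11567 = 9840 - 11567 = -1727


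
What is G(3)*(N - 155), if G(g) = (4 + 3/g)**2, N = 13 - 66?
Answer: -5200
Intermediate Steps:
N = -53
G(3)*(N - 155) = ((3 + 4*3)**2/3**2)*(-53 - 155) = ((3 + 12)**2/9)*(-208) = ((1/9)*15**2)*(-208) = ((1/9)*225)*(-208) = 25*(-208) = -5200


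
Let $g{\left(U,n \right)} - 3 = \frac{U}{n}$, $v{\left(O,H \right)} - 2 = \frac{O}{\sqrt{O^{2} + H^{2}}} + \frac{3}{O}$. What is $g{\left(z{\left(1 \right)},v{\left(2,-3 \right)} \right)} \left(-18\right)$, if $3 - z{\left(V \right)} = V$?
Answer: $- \frac{4454}{69} + \frac{32 \sqrt{13}}{69} \approx -62.879$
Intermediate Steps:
$z{\left(V \right)} = 3 - V$
$v{\left(O,H \right)} = 2 + \frac{3}{O} + \frac{O}{\sqrt{H^{2} + O^{2}}}$ ($v{\left(O,H \right)} = 2 + \left(\frac{O}{\sqrt{O^{2} + H^{2}}} + \frac{3}{O}\right) = 2 + \left(\frac{O}{\sqrt{H^{2} + O^{2}}} + \frac{3}{O}\right) = 2 + \left(\frac{3}{O} + \frac{O}{\sqrt{H^{2} + O^{2}}}\right) = 2 + \frac{3}{O} + \frac{O}{\sqrt{H^{2} + O^{2}}}$)
$g{\left(U,n \right)} = 3 + \frac{U}{n}$
$g{\left(z{\left(1 \right)},v{\left(2,-3 \right)} \right)} \left(-18\right) = \left(3 + \frac{3 - 1}{2 + \frac{3}{2} + \frac{2}{\sqrt{\left(-3\right)^{2} + 2^{2}}}}\right) \left(-18\right) = \left(3 + \frac{3 - 1}{2 + 3 \cdot \frac{1}{2} + \frac{2}{\sqrt{9 + 4}}}\right) \left(-18\right) = \left(3 + \frac{2}{2 + \frac{3}{2} + \frac{2}{\sqrt{13}}}\right) \left(-18\right) = \left(3 + \frac{2}{2 + \frac{3}{2} + 2 \frac{\sqrt{13}}{13}}\right) \left(-18\right) = \left(3 + \frac{2}{2 + \frac{3}{2} + \frac{2 \sqrt{13}}{13}}\right) \left(-18\right) = \left(3 + \frac{2}{\frac{7}{2} + \frac{2 \sqrt{13}}{13}}\right) \left(-18\right) = -54 - \frac{36}{\frac{7}{2} + \frac{2 \sqrt{13}}{13}}$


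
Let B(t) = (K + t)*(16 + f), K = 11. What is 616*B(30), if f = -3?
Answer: 328328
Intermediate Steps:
B(t) = 143 + 13*t (B(t) = (11 + t)*(16 - 3) = (11 + t)*13 = 143 + 13*t)
616*B(30) = 616*(143 + 13*30) = 616*(143 + 390) = 616*533 = 328328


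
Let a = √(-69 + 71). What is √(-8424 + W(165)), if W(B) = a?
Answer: √(-8424 + √2) ≈ 91.775*I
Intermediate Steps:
a = √2 ≈ 1.4142
W(B) = √2
√(-8424 + W(165)) = √(-8424 + √2)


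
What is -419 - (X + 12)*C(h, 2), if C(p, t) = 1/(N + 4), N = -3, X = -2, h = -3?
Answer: -429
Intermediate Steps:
C(p, t) = 1 (C(p, t) = 1/(-3 + 4) = 1/1 = 1)
-419 - (X + 12)*C(h, 2) = -419 - (-2 + 12) = -419 - 10 = -429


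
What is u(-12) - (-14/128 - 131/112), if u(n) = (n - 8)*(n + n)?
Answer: 215613/448 ≈ 481.28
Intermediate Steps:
u(n) = 2*n*(-8 + n) (u(n) = (-8 + n)*(2*n) = 2*n*(-8 + n))
u(-12) - (-14/128 - 131/112) = 2*(-12)*(-8 - 12) - (-14/128 - 131/112) = 2*(-12)*(-20) - (-14*1/128 - 131*1/112) = 480 - (-7/64 - 131/112) = 480 - 1*(-573/448) = 480 + 573/448 = 215613/448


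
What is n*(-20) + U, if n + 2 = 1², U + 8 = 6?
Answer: 18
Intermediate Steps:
U = -2 (U = -8 + 6 = -2)
n = -1 (n = -2 + 1² = -2 + 1 = -1)
n*(-20) + U = -1*(-20) - 2 = 20 - 2 = 18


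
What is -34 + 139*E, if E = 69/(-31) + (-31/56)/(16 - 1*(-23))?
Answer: -23382259/67704 ≈ -345.36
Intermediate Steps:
E = -151657/67704 (E = 69*(-1/31) + (-31*1/56)/(16 + 23) = -69/31 - 31/56/39 = -69/31 - 31/56*1/39 = -69/31 - 31/2184 = -151657/67704 ≈ -2.2400)
-34 + 139*E = -34 + 139*(-151657/67704) = -34 - 21080323/67704 = -23382259/67704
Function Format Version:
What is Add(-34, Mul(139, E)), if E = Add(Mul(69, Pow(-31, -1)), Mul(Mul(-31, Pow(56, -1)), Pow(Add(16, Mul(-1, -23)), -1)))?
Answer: Rational(-23382259, 67704) ≈ -345.36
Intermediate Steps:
E = Rational(-151657, 67704) (E = Add(Mul(69, Rational(-1, 31)), Mul(Mul(-31, Rational(1, 56)), Pow(Add(16, 23), -1))) = Add(Rational(-69, 31), Mul(Rational(-31, 56), Pow(39, -1))) = Add(Rational(-69, 31), Mul(Rational(-31, 56), Rational(1, 39))) = Add(Rational(-69, 31), Rational(-31, 2184)) = Rational(-151657, 67704) ≈ -2.2400)
Add(-34, Mul(139, E)) = Add(-34, Mul(139, Rational(-151657, 67704))) = Add(-34, Rational(-21080323, 67704)) = Rational(-23382259, 67704)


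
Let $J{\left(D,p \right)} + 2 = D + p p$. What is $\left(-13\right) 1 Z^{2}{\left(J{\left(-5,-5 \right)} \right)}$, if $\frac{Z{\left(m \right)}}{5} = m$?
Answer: $-105300$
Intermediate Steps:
$J{\left(D,p \right)} = -2 + D + p^{2}$ ($J{\left(D,p \right)} = -2 + \left(D + p p\right) = -2 + \left(D + p^{2}\right) = -2 + D + p^{2}$)
$Z{\left(m \right)} = 5 m$
$\left(-13\right) 1 Z^{2}{\left(J{\left(-5,-5 \right)} \right)} = \left(-13\right) 1 \left(5 \left(-2 - 5 + \left(-5\right)^{2}\right)\right)^{2} = - 13 \left(5 \left(-2 - 5 + 25\right)\right)^{2} = - 13 \left(5 \cdot 18\right)^{2} = - 13 \cdot 90^{2} = \left(-13\right) 8100 = -105300$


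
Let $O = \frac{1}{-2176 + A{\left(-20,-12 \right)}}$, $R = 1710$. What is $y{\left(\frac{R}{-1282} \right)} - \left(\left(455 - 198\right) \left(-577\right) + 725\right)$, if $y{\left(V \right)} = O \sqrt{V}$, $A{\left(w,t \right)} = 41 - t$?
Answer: $147564 - \frac{3 i \sqrt{60895}}{1360843} \approx 1.4756 \cdot 10^{5} - 0.00054401 i$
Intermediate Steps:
$O = - \frac{1}{2123}$ ($O = \frac{1}{-2176 + \left(41 - -12\right)} = \frac{1}{-2176 + \left(41 + 12\right)} = \frac{1}{-2176 + 53} = \frac{1}{-2123} = - \frac{1}{2123} \approx -0.00047103$)
$y{\left(V \right)} = - \frac{\sqrt{V}}{2123}$
$y{\left(\frac{R}{-1282} \right)} - \left(\left(455 - 198\right) \left(-577\right) + 725\right) = - \frac{\sqrt{\frac{1710}{-1282}}}{2123} - \left(\left(455 - 198\right) \left(-577\right) + 725\right) = - \frac{\sqrt{1710 \left(- \frac{1}{1282}\right)}}{2123} - \left(257 \left(-577\right) + 725\right) = - \frac{\sqrt{- \frac{855}{641}}}{2123} - \left(-148289 + 725\right) = - \frac{\frac{3}{641} i \sqrt{60895}}{2123} - -147564 = - \frac{3 i \sqrt{60895}}{1360843} + 147564 = 147564 - \frac{3 i \sqrt{60895}}{1360843}$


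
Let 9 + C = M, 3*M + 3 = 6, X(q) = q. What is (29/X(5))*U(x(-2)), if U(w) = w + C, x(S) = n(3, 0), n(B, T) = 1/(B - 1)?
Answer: -87/2 ≈ -43.500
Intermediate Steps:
n(B, T) = 1/(-1 + B)
x(S) = ½ (x(S) = 1/(-1 + 3) = 1/2 = ½)
M = 1 (M = -1 + (⅓)*6 = -1 + 2 = 1)
C = -8 (C = -9 + 1 = -8)
U(w) = -8 + w (U(w) = w - 8 = -8 + w)
(29/X(5))*U(x(-2)) = (29/5)*(-8 + ½) = (29*(⅕))*(-15/2) = (29/5)*(-15/2) = -87/2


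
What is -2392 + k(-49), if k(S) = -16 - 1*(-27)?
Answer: -2381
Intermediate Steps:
k(S) = 11 (k(S) = -16 + 27 = 11)
-2392 + k(-49) = -2392 + 11 = -2381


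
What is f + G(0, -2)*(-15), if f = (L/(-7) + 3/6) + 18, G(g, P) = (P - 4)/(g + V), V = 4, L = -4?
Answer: 291/7 ≈ 41.571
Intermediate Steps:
G(g, P) = (-4 + P)/(4 + g) (G(g, P) = (P - 4)/(g + 4) = (-4 + P)/(4 + g))
f = 267/14 (f = (-4/(-7) + 3/6) + 18 = (-4*(-1/7) + 3*(1/6)) + 18 = (4/7 + 1/2) + 18 = 15/14 + 18 = 267/14 ≈ 19.071)
f + G(0, -2)*(-15) = 267/14 + ((-4 - 2)/(4 + 0))*(-15) = 267/14 + (-6/4)*(-15) = 267/14 + ((1/4)*(-6))*(-15) = 267/14 - 3/2*(-15) = 267/14 + 45/2 = 291/7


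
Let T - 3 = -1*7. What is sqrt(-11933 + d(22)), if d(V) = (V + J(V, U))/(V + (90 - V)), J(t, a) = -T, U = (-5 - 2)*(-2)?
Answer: 2*I*sqrt(671215)/15 ≈ 109.24*I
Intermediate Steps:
T = -4 (T = 3 - 1*7 = 3 - 7 = -4)
U = 14 (U = -7*(-2) = 14)
J(t, a) = 4 (J(t, a) = -1*(-4) = 4)
d(V) = 2/45 + V/90 (d(V) = (V + 4)/(V + (90 - V)) = (4 + V)/90 = (4 + V)*(1/90) = 2/45 + V/90)
sqrt(-11933 + d(22)) = sqrt(-11933 + (2/45 + (1/90)*22)) = sqrt(-11933 + (2/45 + 11/45)) = sqrt(-11933 + 13/45) = sqrt(-536972/45) = 2*I*sqrt(671215)/15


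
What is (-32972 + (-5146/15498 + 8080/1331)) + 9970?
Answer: -237181577581/10313919 ≈ -22996.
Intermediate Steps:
(-32972 + (-5146/15498 + 8080/1331)) + 9970 = (-32972 + (-5146*1/15498 + 8080*(1/1331))) + 9970 = (-32972 + (-2573/7749 + 8080/1331)) + 9970 = (-32972 + 59187257/10313919) + 9970 = -340011350011/10313919 + 9970 = -237181577581/10313919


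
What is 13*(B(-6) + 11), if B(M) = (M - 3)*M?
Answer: 845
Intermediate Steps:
B(M) = M*(-3 + M) (B(M) = (-3 + M)*M = M*(-3 + M))
13*(B(-6) + 11) = 13*(-6*(-3 - 6) + 11) = 13*(-6*(-9) + 11) = 13*(54 + 11) = 13*65 = 845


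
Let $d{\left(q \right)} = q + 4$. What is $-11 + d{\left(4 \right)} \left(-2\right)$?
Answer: $-27$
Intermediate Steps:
$d{\left(q \right)} = 4 + q$
$-11 + d{\left(4 \right)} \left(-2\right) = -11 + \left(4 + 4\right) \left(-2\right) = -11 + 8 \left(-2\right) = -11 - 16 = -27$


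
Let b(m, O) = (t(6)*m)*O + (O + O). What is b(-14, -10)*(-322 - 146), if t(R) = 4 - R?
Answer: 140400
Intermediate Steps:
b(m, O) = 2*O - 2*O*m (b(m, O) = ((4 - 1*6)*m)*O + (O + O) = ((4 - 6)*m)*O + 2*O = (-2*m)*O + 2*O = -2*O*m + 2*O = 2*O - 2*O*m)
b(-14, -10)*(-322 - 146) = (2*(-10)*(1 - 1*(-14)))*(-322 - 146) = (2*(-10)*(1 + 14))*(-468) = (2*(-10)*15)*(-468) = -300*(-468) = 140400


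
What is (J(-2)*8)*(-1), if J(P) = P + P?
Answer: 32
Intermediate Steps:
J(P) = 2*P
(J(-2)*8)*(-1) = ((2*(-2))*8)*(-1) = -4*8*(-1) = -32*(-1) = 32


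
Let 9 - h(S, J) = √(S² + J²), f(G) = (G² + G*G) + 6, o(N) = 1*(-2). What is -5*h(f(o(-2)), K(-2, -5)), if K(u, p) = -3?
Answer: -45 + 5*√205 ≈ 26.589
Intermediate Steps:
o(N) = -2
f(G) = 6 + 2*G² (f(G) = (G² + G²) + 6 = 2*G² + 6 = 6 + 2*G²)
h(S, J) = 9 - √(J² + S²) (h(S, J) = 9 - √(S² + J²) = 9 - √(J² + S²))
-5*h(f(o(-2)), K(-2, -5)) = -5*(9 - √((-3)² + (6 + 2*(-2)²)²)) = -5*(9 - √(9 + (6 + 2*4)²)) = -5*(9 - √(9 + (6 + 8)²)) = -5*(9 - √(9 + 14²)) = -5*(9 - √(9 + 196)) = -5*(9 - √205) = -45 + 5*√205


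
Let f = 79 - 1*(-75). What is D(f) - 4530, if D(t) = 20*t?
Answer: -1450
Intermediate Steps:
f = 154 (f = 79 + 75 = 154)
D(f) - 4530 = 20*154 - 4530 = 3080 - 4530 = -1450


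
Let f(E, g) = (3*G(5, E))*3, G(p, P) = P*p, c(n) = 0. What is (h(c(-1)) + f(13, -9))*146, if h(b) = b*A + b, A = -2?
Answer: 85410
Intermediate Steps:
h(b) = -b (h(b) = b*(-2) + b = -2*b + b = -b)
f(E, g) = 45*E (f(E, g) = (3*(E*5))*3 = (3*(5*E))*3 = (15*E)*3 = 45*E)
(h(c(-1)) + f(13, -9))*146 = (-1*0 + 45*13)*146 = (0 + 585)*146 = 585*146 = 85410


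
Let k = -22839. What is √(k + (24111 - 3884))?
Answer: 2*I*√653 ≈ 51.108*I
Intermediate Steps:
√(k + (24111 - 3884)) = √(-22839 + (24111 - 3884)) = √(-22839 + 20227) = √(-2612) = 2*I*√653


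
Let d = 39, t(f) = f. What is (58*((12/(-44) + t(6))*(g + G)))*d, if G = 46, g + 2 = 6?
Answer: 7125300/11 ≈ 6.4775e+5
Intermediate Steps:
g = 4 (g = -2 + 6 = 4)
(58*((12/(-44) + t(6))*(g + G)))*d = (58*((12/(-44) + 6)*(4 + 46)))*39 = (58*((12*(-1/44) + 6)*50))*39 = (58*((-3/11 + 6)*50))*39 = (58*((63/11)*50))*39 = (58*(3150/11))*39 = (182700/11)*39 = 7125300/11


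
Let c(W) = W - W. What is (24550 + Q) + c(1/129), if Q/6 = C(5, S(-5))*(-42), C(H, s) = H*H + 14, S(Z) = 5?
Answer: 14722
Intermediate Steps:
C(H, s) = 14 + H**2 (C(H, s) = H**2 + 14 = 14 + H**2)
c(W) = 0
Q = -9828 (Q = 6*((14 + 5**2)*(-42)) = 6*((14 + 25)*(-42)) = 6*(39*(-42)) = 6*(-1638) = -9828)
(24550 + Q) + c(1/129) = (24550 - 9828) + 0 = 14722 + 0 = 14722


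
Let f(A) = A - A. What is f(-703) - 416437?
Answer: -416437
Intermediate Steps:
f(A) = 0
f(-703) - 416437 = 0 - 416437 = -416437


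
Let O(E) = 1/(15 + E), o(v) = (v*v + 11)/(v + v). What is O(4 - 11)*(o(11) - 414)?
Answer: -51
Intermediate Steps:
o(v) = (11 + v²)/(2*v) (o(v) = (v² + 11)/((2*v)) = (11 + v²)*(1/(2*v)) = (11 + v²)/(2*v))
O(4 - 11)*(o(11) - 414) = ((½)*(11 + 11²)/11 - 414)/(15 + (4 - 11)) = ((½)*(1/11)*(11 + 121) - 414)/(15 - 7) = ((½)*(1/11)*132 - 414)/8 = (6 - 414)/8 = (⅛)*(-408) = -51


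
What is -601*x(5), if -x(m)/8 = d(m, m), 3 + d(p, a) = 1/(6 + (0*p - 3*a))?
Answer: -134624/9 ≈ -14958.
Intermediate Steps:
d(p, a) = -3 + 1/(6 - 3*a) (d(p, a) = -3 + 1/(6 + (0*p - 3*a)) = -3 + 1/(6 + (0 - 3*a)) = -3 + 1/(6 - 3*a))
x(m) = -8*(17 - 9*m)/(3*(-2 + m))
-601*x(5) = -4808*(-17 + 9*5)/(3*(-2 + 5)) = -4808*(-17 + 45)/(3*3) = -4808*28/(3*3) = -601*224/9 = -134624/9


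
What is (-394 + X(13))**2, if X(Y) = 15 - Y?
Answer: 153664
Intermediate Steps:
(-394 + X(13))**2 = (-394 + (15 - 1*13))**2 = (-394 + (15 - 13))**2 = (-394 + 2)**2 = (-392)**2 = 153664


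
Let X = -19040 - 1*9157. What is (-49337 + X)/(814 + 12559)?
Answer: -77534/13373 ≈ -5.7978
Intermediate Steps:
X = -28197 (X = -19040 - 9157 = -28197)
(-49337 + X)/(814 + 12559) = (-49337 - 28197)/(814 + 12559) = -77534/13373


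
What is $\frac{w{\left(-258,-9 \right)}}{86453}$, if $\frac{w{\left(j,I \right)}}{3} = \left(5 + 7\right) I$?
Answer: $- \frac{324}{86453} \approx -0.0037477$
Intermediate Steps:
$w{\left(j,I \right)} = 36 I$ ($w{\left(j,I \right)} = 3 \left(5 + 7\right) I = 3 \cdot 12 I = 36 I$)
$\frac{w{\left(-258,-9 \right)}}{86453} = \frac{36 \left(-9\right)}{86453} = \left(-324\right) \frac{1}{86453} = - \frac{324}{86453}$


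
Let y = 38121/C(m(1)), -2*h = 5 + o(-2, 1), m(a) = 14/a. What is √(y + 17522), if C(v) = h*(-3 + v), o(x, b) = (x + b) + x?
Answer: √1700831/11 ≈ 118.56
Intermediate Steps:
o(x, b) = b + 2*x (o(x, b) = (b + x) + x = b + 2*x)
h = -1 (h = -(5 + (1 + 2*(-2)))/2 = -(5 + (1 - 4))/2 = -(5 - 3)/2 = -½*2 = -1)
C(v) = 3 - v (C(v) = -(-3 + v) = 3 - v)
y = -38121/11 (y = 38121/(3 - 14/1) = 38121/(3 - 14) = 38121/(-11) = 38121*(-1/11) = -38121/11 ≈ -3465.5)
√(y + 17522) = √(-38121/11 + 17522) = √(154621/11) = √1700831/11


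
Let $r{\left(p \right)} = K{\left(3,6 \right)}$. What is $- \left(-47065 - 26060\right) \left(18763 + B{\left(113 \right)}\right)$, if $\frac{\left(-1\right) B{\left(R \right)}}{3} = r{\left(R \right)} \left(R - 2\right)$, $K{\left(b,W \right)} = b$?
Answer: $1298992500$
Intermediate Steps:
$r{\left(p \right)} = 3$
$B{\left(R \right)} = 18 - 9 R$ ($B{\left(R \right)} = - 3 \cdot 3 \left(R - 2\right) = - 3 \cdot 3 \left(-2 + R\right) = - 3 \left(-6 + 3 R\right) = 18 - 9 R$)
$- \left(-47065 - 26060\right) \left(18763 + B{\left(113 \right)}\right) = - \left(-47065 - 26060\right) \left(18763 + \left(18 - 1017\right)\right) = - \left(-73125\right) \left(18763 + \left(18 - 1017\right)\right) = - \left(-73125\right) \left(18763 - 999\right) = - \left(-73125\right) 17764 = \left(-1\right) \left(-1298992500\right) = 1298992500$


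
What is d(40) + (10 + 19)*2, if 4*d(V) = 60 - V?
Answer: 63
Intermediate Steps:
d(V) = 15 - V/4 (d(V) = (60 - V)/4 = 15 - V/4)
d(40) + (10 + 19)*2 = (15 - ¼*40) + (10 + 19)*2 = (15 - 10) + 29*2 = 5 + 58 = 63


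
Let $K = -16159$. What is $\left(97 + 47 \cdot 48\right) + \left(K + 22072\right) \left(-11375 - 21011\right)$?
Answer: $-191496065$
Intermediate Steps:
$\left(97 + 47 \cdot 48\right) + \left(K + 22072\right) \left(-11375 - 21011\right) = \left(97 + 47 \cdot 48\right) + \left(-16159 + 22072\right) \left(-11375 - 21011\right) = \left(97 + 2256\right) + 5913 \left(-32386\right) = 2353 - 191498418 = -191496065$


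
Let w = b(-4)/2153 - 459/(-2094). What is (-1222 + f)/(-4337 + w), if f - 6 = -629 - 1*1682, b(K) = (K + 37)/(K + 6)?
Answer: 2650177219/3258638326 ≈ 0.81328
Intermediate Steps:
b(K) = (37 + K)/(6 + K)
f = -2305 (f = 6 + (-629 - 1*1682) = 6 + (-629 - 1682) = 6 - 2311 = -2305)
w = 170463/751397 (w = ((37 - 4)/(6 - 4))/2153 - 459/(-2094) = (33/2)*(1/2153) - 459*(-1/2094) = ((½)*33)*(1/2153) + 153/698 = (33/2)*(1/2153) + 153/698 = 33/4306 + 153/698 = 170463/751397 ≈ 0.22686)
(-1222 + f)/(-4337 + w) = (-1222 - 2305)/(-4337 + 170463/751397) = -3527/(-3258638326/751397) = -3527*(-751397/3258638326) = 2650177219/3258638326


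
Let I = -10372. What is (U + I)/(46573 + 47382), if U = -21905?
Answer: -32277/93955 ≈ -0.34354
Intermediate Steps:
(U + I)/(46573 + 47382) = (-21905 - 10372)/(46573 + 47382) = -32277/93955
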